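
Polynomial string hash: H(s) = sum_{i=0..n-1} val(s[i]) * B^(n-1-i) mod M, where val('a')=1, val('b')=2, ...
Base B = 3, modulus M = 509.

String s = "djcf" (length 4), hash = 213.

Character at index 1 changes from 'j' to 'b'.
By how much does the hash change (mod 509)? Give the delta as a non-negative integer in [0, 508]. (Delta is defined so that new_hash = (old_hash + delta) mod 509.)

Delta formula: (val(new) - val(old)) * B^(n-1-k) mod M
  val('b') - val('j') = 2 - 10 = -8
  B^(n-1-k) = 3^2 mod 509 = 9
  Delta = -8 * 9 mod 509 = 437

Answer: 437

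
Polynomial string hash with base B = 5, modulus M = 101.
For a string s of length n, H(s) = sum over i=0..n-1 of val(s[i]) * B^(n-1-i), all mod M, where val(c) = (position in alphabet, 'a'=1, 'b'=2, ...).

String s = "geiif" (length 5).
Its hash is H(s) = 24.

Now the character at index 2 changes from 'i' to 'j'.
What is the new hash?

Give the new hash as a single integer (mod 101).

val('i') = 9, val('j') = 10
Position k = 2, exponent = n-1-k = 2
B^2 mod M = 5^2 mod 101 = 25
Delta = (10 - 9) * 25 mod 101 = 25
New hash = (24 + 25) mod 101 = 49

Answer: 49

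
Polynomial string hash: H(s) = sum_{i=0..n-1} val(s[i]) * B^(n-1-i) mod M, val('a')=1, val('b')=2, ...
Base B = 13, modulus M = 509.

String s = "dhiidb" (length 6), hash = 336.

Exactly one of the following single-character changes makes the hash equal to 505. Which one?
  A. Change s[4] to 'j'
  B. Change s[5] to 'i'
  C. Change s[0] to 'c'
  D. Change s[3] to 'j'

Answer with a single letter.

Option A: s[4]='d'->'j', delta=(10-4)*13^1 mod 509 = 78, hash=336+78 mod 509 = 414
Option B: s[5]='b'->'i', delta=(9-2)*13^0 mod 509 = 7, hash=336+7 mod 509 = 343
Option C: s[0]='d'->'c', delta=(3-4)*13^5 mod 509 = 277, hash=336+277 mod 509 = 104
Option D: s[3]='i'->'j', delta=(10-9)*13^2 mod 509 = 169, hash=336+169 mod 509 = 505 <-- target

Answer: D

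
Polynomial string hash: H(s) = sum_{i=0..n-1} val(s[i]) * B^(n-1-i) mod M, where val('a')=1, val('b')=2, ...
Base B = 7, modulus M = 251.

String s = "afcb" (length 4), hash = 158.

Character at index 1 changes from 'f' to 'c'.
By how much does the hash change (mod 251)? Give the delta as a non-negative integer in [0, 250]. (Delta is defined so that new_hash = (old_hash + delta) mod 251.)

Delta formula: (val(new) - val(old)) * B^(n-1-k) mod M
  val('c') - val('f') = 3 - 6 = -3
  B^(n-1-k) = 7^2 mod 251 = 49
  Delta = -3 * 49 mod 251 = 104

Answer: 104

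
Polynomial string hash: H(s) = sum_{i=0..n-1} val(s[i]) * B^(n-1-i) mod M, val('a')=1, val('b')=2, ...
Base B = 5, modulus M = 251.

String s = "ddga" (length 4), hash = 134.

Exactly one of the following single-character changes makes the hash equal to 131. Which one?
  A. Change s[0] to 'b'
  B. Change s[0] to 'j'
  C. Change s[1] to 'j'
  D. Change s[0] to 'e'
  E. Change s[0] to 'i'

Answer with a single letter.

Answer: B

Derivation:
Option A: s[0]='d'->'b', delta=(2-4)*5^3 mod 251 = 1, hash=134+1 mod 251 = 135
Option B: s[0]='d'->'j', delta=(10-4)*5^3 mod 251 = 248, hash=134+248 mod 251 = 131 <-- target
Option C: s[1]='d'->'j', delta=(10-4)*5^2 mod 251 = 150, hash=134+150 mod 251 = 33
Option D: s[0]='d'->'e', delta=(5-4)*5^3 mod 251 = 125, hash=134+125 mod 251 = 8
Option E: s[0]='d'->'i', delta=(9-4)*5^3 mod 251 = 123, hash=134+123 mod 251 = 6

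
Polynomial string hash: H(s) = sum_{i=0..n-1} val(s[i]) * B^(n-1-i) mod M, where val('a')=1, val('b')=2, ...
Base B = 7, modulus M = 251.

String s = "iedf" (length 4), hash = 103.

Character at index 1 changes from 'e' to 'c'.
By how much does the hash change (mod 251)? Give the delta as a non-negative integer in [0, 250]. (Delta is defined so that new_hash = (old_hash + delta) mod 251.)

Answer: 153

Derivation:
Delta formula: (val(new) - val(old)) * B^(n-1-k) mod M
  val('c') - val('e') = 3 - 5 = -2
  B^(n-1-k) = 7^2 mod 251 = 49
  Delta = -2 * 49 mod 251 = 153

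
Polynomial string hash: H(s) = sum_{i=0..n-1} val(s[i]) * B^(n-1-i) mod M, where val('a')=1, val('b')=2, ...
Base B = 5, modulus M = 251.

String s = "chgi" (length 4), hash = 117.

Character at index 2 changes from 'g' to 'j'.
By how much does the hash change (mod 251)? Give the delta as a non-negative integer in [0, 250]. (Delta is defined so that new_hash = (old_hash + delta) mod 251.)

Answer: 15

Derivation:
Delta formula: (val(new) - val(old)) * B^(n-1-k) mod M
  val('j') - val('g') = 10 - 7 = 3
  B^(n-1-k) = 5^1 mod 251 = 5
  Delta = 3 * 5 mod 251 = 15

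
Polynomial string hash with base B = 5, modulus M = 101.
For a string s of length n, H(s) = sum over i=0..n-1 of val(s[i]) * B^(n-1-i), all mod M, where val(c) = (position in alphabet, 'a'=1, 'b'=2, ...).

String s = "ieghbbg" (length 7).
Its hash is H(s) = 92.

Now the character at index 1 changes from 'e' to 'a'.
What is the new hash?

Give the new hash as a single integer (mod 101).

Answer: 15

Derivation:
val('e') = 5, val('a') = 1
Position k = 1, exponent = n-1-k = 5
B^5 mod M = 5^5 mod 101 = 95
Delta = (1 - 5) * 95 mod 101 = 24
New hash = (92 + 24) mod 101 = 15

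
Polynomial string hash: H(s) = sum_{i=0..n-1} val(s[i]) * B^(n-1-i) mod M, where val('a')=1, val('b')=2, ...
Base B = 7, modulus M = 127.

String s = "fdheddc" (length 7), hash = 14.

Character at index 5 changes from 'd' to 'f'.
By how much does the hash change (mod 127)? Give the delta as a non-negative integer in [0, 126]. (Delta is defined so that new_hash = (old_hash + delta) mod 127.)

Answer: 14

Derivation:
Delta formula: (val(new) - val(old)) * B^(n-1-k) mod M
  val('f') - val('d') = 6 - 4 = 2
  B^(n-1-k) = 7^1 mod 127 = 7
  Delta = 2 * 7 mod 127 = 14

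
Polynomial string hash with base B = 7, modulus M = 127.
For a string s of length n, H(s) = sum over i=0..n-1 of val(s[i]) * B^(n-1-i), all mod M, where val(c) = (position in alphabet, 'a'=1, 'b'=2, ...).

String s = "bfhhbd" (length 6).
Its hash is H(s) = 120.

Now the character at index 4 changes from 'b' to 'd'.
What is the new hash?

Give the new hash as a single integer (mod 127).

val('b') = 2, val('d') = 4
Position k = 4, exponent = n-1-k = 1
B^1 mod M = 7^1 mod 127 = 7
Delta = (4 - 2) * 7 mod 127 = 14
New hash = (120 + 14) mod 127 = 7

Answer: 7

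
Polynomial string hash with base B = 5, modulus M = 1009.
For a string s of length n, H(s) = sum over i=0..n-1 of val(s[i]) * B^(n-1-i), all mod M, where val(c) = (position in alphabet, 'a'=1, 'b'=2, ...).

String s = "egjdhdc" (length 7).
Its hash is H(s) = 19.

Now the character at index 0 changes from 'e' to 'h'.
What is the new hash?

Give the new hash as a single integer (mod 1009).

Answer: 480

Derivation:
val('e') = 5, val('h') = 8
Position k = 0, exponent = n-1-k = 6
B^6 mod M = 5^6 mod 1009 = 490
Delta = (8 - 5) * 490 mod 1009 = 461
New hash = (19 + 461) mod 1009 = 480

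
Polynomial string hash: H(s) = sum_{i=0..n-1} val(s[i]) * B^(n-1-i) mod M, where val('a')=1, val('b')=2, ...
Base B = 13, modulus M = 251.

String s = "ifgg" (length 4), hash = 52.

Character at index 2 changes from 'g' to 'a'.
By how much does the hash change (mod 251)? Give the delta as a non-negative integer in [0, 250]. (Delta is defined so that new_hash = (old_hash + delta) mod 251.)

Answer: 173

Derivation:
Delta formula: (val(new) - val(old)) * B^(n-1-k) mod M
  val('a') - val('g') = 1 - 7 = -6
  B^(n-1-k) = 13^1 mod 251 = 13
  Delta = -6 * 13 mod 251 = 173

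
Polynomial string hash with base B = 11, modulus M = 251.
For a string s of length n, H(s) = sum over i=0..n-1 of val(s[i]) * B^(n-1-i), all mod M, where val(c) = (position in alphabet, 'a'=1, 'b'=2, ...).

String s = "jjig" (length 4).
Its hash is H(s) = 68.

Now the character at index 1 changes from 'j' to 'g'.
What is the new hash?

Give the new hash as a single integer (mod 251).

val('j') = 10, val('g') = 7
Position k = 1, exponent = n-1-k = 2
B^2 mod M = 11^2 mod 251 = 121
Delta = (7 - 10) * 121 mod 251 = 139
New hash = (68 + 139) mod 251 = 207

Answer: 207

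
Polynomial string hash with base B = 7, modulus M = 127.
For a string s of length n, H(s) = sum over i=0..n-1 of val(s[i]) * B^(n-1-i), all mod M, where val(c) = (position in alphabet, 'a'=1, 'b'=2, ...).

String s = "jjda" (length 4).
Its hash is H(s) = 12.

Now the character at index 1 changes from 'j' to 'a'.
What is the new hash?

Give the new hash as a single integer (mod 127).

val('j') = 10, val('a') = 1
Position k = 1, exponent = n-1-k = 2
B^2 mod M = 7^2 mod 127 = 49
Delta = (1 - 10) * 49 mod 127 = 67
New hash = (12 + 67) mod 127 = 79

Answer: 79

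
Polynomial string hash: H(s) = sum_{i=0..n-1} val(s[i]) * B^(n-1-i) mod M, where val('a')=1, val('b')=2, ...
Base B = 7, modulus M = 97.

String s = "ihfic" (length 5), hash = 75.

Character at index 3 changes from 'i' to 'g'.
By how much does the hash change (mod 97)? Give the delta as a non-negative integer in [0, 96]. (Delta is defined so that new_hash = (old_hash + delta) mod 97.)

Answer: 83

Derivation:
Delta formula: (val(new) - val(old)) * B^(n-1-k) mod M
  val('g') - val('i') = 7 - 9 = -2
  B^(n-1-k) = 7^1 mod 97 = 7
  Delta = -2 * 7 mod 97 = 83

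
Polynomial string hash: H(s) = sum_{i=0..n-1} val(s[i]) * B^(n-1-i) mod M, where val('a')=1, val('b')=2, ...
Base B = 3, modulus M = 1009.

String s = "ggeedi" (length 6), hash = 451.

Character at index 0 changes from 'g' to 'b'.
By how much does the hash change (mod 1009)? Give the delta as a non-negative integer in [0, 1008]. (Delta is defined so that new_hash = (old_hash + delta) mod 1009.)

Delta formula: (val(new) - val(old)) * B^(n-1-k) mod M
  val('b') - val('g') = 2 - 7 = -5
  B^(n-1-k) = 3^5 mod 1009 = 243
  Delta = -5 * 243 mod 1009 = 803

Answer: 803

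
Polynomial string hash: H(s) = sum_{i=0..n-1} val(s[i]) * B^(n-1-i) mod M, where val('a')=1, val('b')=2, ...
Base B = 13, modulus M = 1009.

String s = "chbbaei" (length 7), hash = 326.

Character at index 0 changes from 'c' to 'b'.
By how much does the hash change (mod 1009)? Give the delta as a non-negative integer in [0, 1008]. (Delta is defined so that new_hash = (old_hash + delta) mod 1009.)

Answer: 247

Derivation:
Delta formula: (val(new) - val(old)) * B^(n-1-k) mod M
  val('b') - val('c') = 2 - 3 = -1
  B^(n-1-k) = 13^6 mod 1009 = 762
  Delta = -1 * 762 mod 1009 = 247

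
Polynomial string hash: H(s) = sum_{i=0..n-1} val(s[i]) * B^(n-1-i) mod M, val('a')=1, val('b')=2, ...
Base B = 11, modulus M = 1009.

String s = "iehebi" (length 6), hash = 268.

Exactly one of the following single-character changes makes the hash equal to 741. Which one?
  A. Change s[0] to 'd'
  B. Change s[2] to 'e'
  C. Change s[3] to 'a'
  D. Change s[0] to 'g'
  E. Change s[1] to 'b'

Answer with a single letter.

Option A: s[0]='i'->'d', delta=(4-9)*11^5 mod 1009 = 936, hash=268+936 mod 1009 = 195
Option B: s[2]='h'->'e', delta=(5-8)*11^3 mod 1009 = 43, hash=268+43 mod 1009 = 311
Option C: s[3]='e'->'a', delta=(1-5)*11^2 mod 1009 = 525, hash=268+525 mod 1009 = 793
Option D: s[0]='i'->'g', delta=(7-9)*11^5 mod 1009 = 778, hash=268+778 mod 1009 = 37
Option E: s[1]='e'->'b', delta=(2-5)*11^4 mod 1009 = 473, hash=268+473 mod 1009 = 741 <-- target

Answer: E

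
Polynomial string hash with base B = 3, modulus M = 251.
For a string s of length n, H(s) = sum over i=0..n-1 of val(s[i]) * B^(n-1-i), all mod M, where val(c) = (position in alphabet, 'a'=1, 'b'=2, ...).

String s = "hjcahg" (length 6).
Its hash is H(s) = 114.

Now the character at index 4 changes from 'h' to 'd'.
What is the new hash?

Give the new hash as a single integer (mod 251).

Answer: 102

Derivation:
val('h') = 8, val('d') = 4
Position k = 4, exponent = n-1-k = 1
B^1 mod M = 3^1 mod 251 = 3
Delta = (4 - 8) * 3 mod 251 = 239
New hash = (114 + 239) mod 251 = 102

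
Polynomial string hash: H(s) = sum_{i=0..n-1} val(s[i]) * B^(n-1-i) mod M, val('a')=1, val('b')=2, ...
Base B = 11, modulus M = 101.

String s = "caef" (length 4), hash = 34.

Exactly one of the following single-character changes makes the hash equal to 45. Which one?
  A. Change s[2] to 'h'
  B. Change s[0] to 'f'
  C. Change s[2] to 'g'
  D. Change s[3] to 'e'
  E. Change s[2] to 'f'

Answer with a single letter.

Option A: s[2]='e'->'h', delta=(8-5)*11^1 mod 101 = 33, hash=34+33 mod 101 = 67
Option B: s[0]='c'->'f', delta=(6-3)*11^3 mod 101 = 54, hash=34+54 mod 101 = 88
Option C: s[2]='e'->'g', delta=(7-5)*11^1 mod 101 = 22, hash=34+22 mod 101 = 56
Option D: s[3]='f'->'e', delta=(5-6)*11^0 mod 101 = 100, hash=34+100 mod 101 = 33
Option E: s[2]='e'->'f', delta=(6-5)*11^1 mod 101 = 11, hash=34+11 mod 101 = 45 <-- target

Answer: E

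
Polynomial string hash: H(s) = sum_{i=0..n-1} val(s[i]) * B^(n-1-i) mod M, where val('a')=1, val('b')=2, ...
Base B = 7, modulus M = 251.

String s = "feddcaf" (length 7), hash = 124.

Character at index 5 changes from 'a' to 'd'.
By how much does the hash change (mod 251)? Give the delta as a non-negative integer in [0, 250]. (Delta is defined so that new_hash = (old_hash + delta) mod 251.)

Answer: 21

Derivation:
Delta formula: (val(new) - val(old)) * B^(n-1-k) mod M
  val('d') - val('a') = 4 - 1 = 3
  B^(n-1-k) = 7^1 mod 251 = 7
  Delta = 3 * 7 mod 251 = 21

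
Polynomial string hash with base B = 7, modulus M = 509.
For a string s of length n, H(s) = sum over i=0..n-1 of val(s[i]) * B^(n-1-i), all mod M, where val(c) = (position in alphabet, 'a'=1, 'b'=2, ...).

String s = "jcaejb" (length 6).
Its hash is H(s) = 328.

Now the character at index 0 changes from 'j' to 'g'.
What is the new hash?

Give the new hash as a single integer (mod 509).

Answer: 298

Derivation:
val('j') = 10, val('g') = 7
Position k = 0, exponent = n-1-k = 5
B^5 mod M = 7^5 mod 509 = 10
Delta = (7 - 10) * 10 mod 509 = 479
New hash = (328 + 479) mod 509 = 298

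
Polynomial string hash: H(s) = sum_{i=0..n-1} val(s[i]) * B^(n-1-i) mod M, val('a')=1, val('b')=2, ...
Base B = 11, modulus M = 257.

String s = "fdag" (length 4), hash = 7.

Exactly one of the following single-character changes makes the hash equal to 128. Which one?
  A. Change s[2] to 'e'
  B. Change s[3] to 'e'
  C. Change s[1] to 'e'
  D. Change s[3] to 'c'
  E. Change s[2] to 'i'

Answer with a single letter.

Option A: s[2]='a'->'e', delta=(5-1)*11^1 mod 257 = 44, hash=7+44 mod 257 = 51
Option B: s[3]='g'->'e', delta=(5-7)*11^0 mod 257 = 255, hash=7+255 mod 257 = 5
Option C: s[1]='d'->'e', delta=(5-4)*11^2 mod 257 = 121, hash=7+121 mod 257 = 128 <-- target
Option D: s[3]='g'->'c', delta=(3-7)*11^0 mod 257 = 253, hash=7+253 mod 257 = 3
Option E: s[2]='a'->'i', delta=(9-1)*11^1 mod 257 = 88, hash=7+88 mod 257 = 95

Answer: C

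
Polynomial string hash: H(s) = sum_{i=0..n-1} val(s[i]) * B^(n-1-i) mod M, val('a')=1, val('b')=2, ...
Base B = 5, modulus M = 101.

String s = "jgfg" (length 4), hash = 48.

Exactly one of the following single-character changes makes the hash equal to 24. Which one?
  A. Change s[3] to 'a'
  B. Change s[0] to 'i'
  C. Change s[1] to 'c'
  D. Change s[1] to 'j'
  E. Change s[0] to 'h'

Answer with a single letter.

Answer: B

Derivation:
Option A: s[3]='g'->'a', delta=(1-7)*5^0 mod 101 = 95, hash=48+95 mod 101 = 42
Option B: s[0]='j'->'i', delta=(9-10)*5^3 mod 101 = 77, hash=48+77 mod 101 = 24 <-- target
Option C: s[1]='g'->'c', delta=(3-7)*5^2 mod 101 = 1, hash=48+1 mod 101 = 49
Option D: s[1]='g'->'j', delta=(10-7)*5^2 mod 101 = 75, hash=48+75 mod 101 = 22
Option E: s[0]='j'->'h', delta=(8-10)*5^3 mod 101 = 53, hash=48+53 mod 101 = 0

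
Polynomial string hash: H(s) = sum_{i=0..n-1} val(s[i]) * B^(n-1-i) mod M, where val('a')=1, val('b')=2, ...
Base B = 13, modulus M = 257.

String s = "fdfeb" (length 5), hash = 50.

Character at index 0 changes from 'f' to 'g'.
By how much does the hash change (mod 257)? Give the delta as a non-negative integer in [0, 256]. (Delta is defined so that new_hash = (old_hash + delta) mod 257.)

Answer: 34

Derivation:
Delta formula: (val(new) - val(old)) * B^(n-1-k) mod M
  val('g') - val('f') = 7 - 6 = 1
  B^(n-1-k) = 13^4 mod 257 = 34
  Delta = 1 * 34 mod 257 = 34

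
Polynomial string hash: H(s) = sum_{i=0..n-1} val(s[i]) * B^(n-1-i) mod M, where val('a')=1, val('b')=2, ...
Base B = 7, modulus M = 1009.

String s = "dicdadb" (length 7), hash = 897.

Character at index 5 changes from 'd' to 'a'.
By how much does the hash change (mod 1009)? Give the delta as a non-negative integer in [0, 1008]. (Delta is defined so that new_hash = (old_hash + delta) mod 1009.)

Answer: 988

Derivation:
Delta formula: (val(new) - val(old)) * B^(n-1-k) mod M
  val('a') - val('d') = 1 - 4 = -3
  B^(n-1-k) = 7^1 mod 1009 = 7
  Delta = -3 * 7 mod 1009 = 988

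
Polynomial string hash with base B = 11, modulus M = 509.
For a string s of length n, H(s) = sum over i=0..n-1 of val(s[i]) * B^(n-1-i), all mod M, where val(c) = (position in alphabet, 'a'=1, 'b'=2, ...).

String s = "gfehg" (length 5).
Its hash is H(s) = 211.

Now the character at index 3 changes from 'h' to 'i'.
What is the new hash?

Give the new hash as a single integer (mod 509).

val('h') = 8, val('i') = 9
Position k = 3, exponent = n-1-k = 1
B^1 mod M = 11^1 mod 509 = 11
Delta = (9 - 8) * 11 mod 509 = 11
New hash = (211 + 11) mod 509 = 222

Answer: 222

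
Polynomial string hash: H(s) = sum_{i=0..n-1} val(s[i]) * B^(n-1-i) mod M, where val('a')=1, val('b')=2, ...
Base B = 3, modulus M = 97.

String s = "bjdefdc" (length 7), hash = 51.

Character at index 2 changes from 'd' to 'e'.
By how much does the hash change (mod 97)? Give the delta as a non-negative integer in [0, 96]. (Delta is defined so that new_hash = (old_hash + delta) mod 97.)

Delta formula: (val(new) - val(old)) * B^(n-1-k) mod M
  val('e') - val('d') = 5 - 4 = 1
  B^(n-1-k) = 3^4 mod 97 = 81
  Delta = 1 * 81 mod 97 = 81

Answer: 81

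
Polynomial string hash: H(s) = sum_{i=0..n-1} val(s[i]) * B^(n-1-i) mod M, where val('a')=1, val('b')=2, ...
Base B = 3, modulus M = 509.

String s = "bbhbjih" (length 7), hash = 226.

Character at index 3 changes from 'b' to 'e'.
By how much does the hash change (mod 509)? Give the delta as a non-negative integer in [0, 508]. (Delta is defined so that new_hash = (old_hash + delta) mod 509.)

Delta formula: (val(new) - val(old)) * B^(n-1-k) mod M
  val('e') - val('b') = 5 - 2 = 3
  B^(n-1-k) = 3^3 mod 509 = 27
  Delta = 3 * 27 mod 509 = 81

Answer: 81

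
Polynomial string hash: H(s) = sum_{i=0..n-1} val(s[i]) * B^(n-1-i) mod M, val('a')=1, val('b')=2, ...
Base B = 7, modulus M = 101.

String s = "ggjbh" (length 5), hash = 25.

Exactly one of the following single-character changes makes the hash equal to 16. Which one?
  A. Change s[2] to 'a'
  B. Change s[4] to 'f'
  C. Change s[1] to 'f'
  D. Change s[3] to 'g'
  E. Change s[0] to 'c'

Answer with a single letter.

Option A: s[2]='j'->'a', delta=(1-10)*7^2 mod 101 = 64, hash=25+64 mod 101 = 89
Option B: s[4]='h'->'f', delta=(6-8)*7^0 mod 101 = 99, hash=25+99 mod 101 = 23
Option C: s[1]='g'->'f', delta=(6-7)*7^3 mod 101 = 61, hash=25+61 mod 101 = 86
Option D: s[3]='b'->'g', delta=(7-2)*7^1 mod 101 = 35, hash=25+35 mod 101 = 60
Option E: s[0]='g'->'c', delta=(3-7)*7^4 mod 101 = 92, hash=25+92 mod 101 = 16 <-- target

Answer: E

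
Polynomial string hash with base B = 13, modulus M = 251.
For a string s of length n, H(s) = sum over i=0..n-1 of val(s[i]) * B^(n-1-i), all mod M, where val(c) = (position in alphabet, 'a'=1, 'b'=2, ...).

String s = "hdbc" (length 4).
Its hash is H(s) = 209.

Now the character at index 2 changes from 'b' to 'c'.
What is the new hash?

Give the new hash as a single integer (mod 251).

val('b') = 2, val('c') = 3
Position k = 2, exponent = n-1-k = 1
B^1 mod M = 13^1 mod 251 = 13
Delta = (3 - 2) * 13 mod 251 = 13
New hash = (209 + 13) mod 251 = 222

Answer: 222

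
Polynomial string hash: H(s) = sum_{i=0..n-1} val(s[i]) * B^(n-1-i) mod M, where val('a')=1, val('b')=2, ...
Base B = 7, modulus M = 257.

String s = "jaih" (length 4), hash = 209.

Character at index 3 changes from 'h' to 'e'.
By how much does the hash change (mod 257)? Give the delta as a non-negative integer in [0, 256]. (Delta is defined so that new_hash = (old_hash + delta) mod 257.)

Delta formula: (val(new) - val(old)) * B^(n-1-k) mod M
  val('e') - val('h') = 5 - 8 = -3
  B^(n-1-k) = 7^0 mod 257 = 1
  Delta = -3 * 1 mod 257 = 254

Answer: 254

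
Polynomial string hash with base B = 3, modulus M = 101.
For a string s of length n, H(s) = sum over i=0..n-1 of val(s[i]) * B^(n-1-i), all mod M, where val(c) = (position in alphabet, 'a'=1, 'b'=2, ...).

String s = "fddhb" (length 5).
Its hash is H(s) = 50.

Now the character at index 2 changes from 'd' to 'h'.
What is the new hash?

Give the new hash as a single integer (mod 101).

val('d') = 4, val('h') = 8
Position k = 2, exponent = n-1-k = 2
B^2 mod M = 3^2 mod 101 = 9
Delta = (8 - 4) * 9 mod 101 = 36
New hash = (50 + 36) mod 101 = 86

Answer: 86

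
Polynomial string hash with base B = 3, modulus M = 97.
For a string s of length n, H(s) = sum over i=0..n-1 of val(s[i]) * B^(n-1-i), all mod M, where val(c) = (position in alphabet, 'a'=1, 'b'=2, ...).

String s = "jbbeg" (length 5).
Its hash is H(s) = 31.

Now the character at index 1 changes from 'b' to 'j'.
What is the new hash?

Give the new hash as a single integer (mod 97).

val('b') = 2, val('j') = 10
Position k = 1, exponent = n-1-k = 3
B^3 mod M = 3^3 mod 97 = 27
Delta = (10 - 2) * 27 mod 97 = 22
New hash = (31 + 22) mod 97 = 53

Answer: 53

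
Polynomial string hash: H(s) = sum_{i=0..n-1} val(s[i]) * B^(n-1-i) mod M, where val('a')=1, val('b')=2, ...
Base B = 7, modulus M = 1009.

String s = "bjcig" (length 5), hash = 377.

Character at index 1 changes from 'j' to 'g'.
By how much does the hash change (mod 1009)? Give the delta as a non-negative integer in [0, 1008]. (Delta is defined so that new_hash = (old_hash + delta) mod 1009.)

Answer: 989

Derivation:
Delta formula: (val(new) - val(old)) * B^(n-1-k) mod M
  val('g') - val('j') = 7 - 10 = -3
  B^(n-1-k) = 7^3 mod 1009 = 343
  Delta = -3 * 343 mod 1009 = 989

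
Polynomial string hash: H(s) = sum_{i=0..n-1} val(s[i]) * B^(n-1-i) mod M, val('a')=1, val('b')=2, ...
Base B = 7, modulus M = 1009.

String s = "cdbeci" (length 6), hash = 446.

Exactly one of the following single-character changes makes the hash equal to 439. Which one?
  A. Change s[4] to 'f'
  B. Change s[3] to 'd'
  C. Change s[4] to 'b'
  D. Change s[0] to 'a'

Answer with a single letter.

Option A: s[4]='c'->'f', delta=(6-3)*7^1 mod 1009 = 21, hash=446+21 mod 1009 = 467
Option B: s[3]='e'->'d', delta=(4-5)*7^2 mod 1009 = 960, hash=446+960 mod 1009 = 397
Option C: s[4]='c'->'b', delta=(2-3)*7^1 mod 1009 = 1002, hash=446+1002 mod 1009 = 439 <-- target
Option D: s[0]='c'->'a', delta=(1-3)*7^5 mod 1009 = 692, hash=446+692 mod 1009 = 129

Answer: C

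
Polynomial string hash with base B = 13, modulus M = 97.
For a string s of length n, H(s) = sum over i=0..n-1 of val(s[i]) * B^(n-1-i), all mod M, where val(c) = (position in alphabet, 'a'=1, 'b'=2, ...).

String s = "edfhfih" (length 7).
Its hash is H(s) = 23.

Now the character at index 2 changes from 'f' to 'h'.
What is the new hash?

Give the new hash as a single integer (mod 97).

val('f') = 6, val('h') = 8
Position k = 2, exponent = n-1-k = 4
B^4 mod M = 13^4 mod 97 = 43
Delta = (8 - 6) * 43 mod 97 = 86
New hash = (23 + 86) mod 97 = 12

Answer: 12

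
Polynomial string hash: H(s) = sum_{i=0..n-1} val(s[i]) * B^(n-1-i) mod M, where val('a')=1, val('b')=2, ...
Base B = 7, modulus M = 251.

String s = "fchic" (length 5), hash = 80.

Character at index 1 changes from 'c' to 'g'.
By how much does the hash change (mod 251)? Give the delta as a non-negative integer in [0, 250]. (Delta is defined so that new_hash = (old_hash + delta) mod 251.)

Delta formula: (val(new) - val(old)) * B^(n-1-k) mod M
  val('g') - val('c') = 7 - 3 = 4
  B^(n-1-k) = 7^3 mod 251 = 92
  Delta = 4 * 92 mod 251 = 117

Answer: 117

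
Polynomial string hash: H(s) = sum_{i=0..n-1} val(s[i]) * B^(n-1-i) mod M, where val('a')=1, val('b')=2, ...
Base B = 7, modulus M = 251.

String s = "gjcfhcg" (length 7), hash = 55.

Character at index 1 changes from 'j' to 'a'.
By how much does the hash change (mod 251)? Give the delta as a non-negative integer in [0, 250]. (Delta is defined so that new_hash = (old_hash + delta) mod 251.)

Answer: 90

Derivation:
Delta formula: (val(new) - val(old)) * B^(n-1-k) mod M
  val('a') - val('j') = 1 - 10 = -9
  B^(n-1-k) = 7^5 mod 251 = 241
  Delta = -9 * 241 mod 251 = 90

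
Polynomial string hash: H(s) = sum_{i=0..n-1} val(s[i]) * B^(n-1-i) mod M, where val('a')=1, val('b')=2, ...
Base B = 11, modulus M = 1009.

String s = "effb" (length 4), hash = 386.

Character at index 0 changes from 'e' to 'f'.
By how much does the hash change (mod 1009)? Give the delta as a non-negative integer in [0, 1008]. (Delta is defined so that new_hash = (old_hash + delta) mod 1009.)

Delta formula: (val(new) - val(old)) * B^(n-1-k) mod M
  val('f') - val('e') = 6 - 5 = 1
  B^(n-1-k) = 11^3 mod 1009 = 322
  Delta = 1 * 322 mod 1009 = 322

Answer: 322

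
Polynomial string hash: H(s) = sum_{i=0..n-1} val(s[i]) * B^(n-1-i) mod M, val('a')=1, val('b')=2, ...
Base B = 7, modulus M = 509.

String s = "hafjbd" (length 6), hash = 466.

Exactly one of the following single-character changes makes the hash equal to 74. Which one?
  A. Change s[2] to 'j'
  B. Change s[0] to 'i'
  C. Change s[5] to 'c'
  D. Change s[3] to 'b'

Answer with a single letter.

Option A: s[2]='f'->'j', delta=(10-6)*7^3 mod 509 = 354, hash=466+354 mod 509 = 311
Option B: s[0]='h'->'i', delta=(9-8)*7^5 mod 509 = 10, hash=466+10 mod 509 = 476
Option C: s[5]='d'->'c', delta=(3-4)*7^0 mod 509 = 508, hash=466+508 mod 509 = 465
Option D: s[3]='j'->'b', delta=(2-10)*7^2 mod 509 = 117, hash=466+117 mod 509 = 74 <-- target

Answer: D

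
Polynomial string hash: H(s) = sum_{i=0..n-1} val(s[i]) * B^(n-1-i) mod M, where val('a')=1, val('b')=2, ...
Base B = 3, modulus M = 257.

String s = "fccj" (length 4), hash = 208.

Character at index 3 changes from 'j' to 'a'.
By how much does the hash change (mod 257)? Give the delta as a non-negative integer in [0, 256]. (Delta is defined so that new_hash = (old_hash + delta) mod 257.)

Answer: 248

Derivation:
Delta formula: (val(new) - val(old)) * B^(n-1-k) mod M
  val('a') - val('j') = 1 - 10 = -9
  B^(n-1-k) = 3^0 mod 257 = 1
  Delta = -9 * 1 mod 257 = 248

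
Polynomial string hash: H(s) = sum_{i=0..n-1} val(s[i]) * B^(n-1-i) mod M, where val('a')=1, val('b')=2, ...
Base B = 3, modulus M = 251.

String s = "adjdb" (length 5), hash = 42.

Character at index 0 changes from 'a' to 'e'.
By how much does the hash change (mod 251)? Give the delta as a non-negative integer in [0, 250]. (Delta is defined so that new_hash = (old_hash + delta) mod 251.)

Answer: 73

Derivation:
Delta formula: (val(new) - val(old)) * B^(n-1-k) mod M
  val('e') - val('a') = 5 - 1 = 4
  B^(n-1-k) = 3^4 mod 251 = 81
  Delta = 4 * 81 mod 251 = 73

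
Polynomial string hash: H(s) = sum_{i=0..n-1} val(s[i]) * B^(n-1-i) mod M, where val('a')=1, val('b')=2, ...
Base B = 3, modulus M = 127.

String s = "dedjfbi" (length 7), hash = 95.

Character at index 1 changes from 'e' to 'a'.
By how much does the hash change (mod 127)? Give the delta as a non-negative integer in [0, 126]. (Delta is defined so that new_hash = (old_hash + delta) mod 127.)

Answer: 44

Derivation:
Delta formula: (val(new) - val(old)) * B^(n-1-k) mod M
  val('a') - val('e') = 1 - 5 = -4
  B^(n-1-k) = 3^5 mod 127 = 116
  Delta = -4 * 116 mod 127 = 44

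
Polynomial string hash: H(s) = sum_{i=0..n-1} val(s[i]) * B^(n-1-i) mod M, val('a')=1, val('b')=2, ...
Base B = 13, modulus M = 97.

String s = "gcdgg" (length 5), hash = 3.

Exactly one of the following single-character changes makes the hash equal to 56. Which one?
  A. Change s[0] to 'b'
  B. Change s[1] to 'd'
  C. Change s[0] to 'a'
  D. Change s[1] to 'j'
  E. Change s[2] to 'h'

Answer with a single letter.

Answer: D

Derivation:
Option A: s[0]='g'->'b', delta=(2-7)*13^4 mod 97 = 76, hash=3+76 mod 97 = 79
Option B: s[1]='c'->'d', delta=(4-3)*13^3 mod 97 = 63, hash=3+63 mod 97 = 66
Option C: s[0]='g'->'a', delta=(1-7)*13^4 mod 97 = 33, hash=3+33 mod 97 = 36
Option D: s[1]='c'->'j', delta=(10-3)*13^3 mod 97 = 53, hash=3+53 mod 97 = 56 <-- target
Option E: s[2]='d'->'h', delta=(8-4)*13^2 mod 97 = 94, hash=3+94 mod 97 = 0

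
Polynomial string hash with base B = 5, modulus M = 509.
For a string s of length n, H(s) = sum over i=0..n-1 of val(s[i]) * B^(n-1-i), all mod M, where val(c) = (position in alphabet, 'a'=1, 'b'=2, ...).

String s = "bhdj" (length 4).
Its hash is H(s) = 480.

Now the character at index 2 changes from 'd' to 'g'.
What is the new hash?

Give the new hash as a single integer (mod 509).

val('d') = 4, val('g') = 7
Position k = 2, exponent = n-1-k = 1
B^1 mod M = 5^1 mod 509 = 5
Delta = (7 - 4) * 5 mod 509 = 15
New hash = (480 + 15) mod 509 = 495

Answer: 495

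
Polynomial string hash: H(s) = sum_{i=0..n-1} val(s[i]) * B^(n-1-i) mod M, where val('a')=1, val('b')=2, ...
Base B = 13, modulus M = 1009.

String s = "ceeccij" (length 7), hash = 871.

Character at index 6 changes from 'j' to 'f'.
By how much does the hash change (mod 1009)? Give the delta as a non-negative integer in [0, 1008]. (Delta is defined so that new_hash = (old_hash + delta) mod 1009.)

Answer: 1005

Derivation:
Delta formula: (val(new) - val(old)) * B^(n-1-k) mod M
  val('f') - val('j') = 6 - 10 = -4
  B^(n-1-k) = 13^0 mod 1009 = 1
  Delta = -4 * 1 mod 1009 = 1005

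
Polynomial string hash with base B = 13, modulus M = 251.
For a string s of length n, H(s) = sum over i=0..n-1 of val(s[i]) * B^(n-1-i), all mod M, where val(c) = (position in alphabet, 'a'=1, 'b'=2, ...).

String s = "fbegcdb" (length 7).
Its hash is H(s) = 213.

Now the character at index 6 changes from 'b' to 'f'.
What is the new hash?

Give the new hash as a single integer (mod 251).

Answer: 217

Derivation:
val('b') = 2, val('f') = 6
Position k = 6, exponent = n-1-k = 0
B^0 mod M = 13^0 mod 251 = 1
Delta = (6 - 2) * 1 mod 251 = 4
New hash = (213 + 4) mod 251 = 217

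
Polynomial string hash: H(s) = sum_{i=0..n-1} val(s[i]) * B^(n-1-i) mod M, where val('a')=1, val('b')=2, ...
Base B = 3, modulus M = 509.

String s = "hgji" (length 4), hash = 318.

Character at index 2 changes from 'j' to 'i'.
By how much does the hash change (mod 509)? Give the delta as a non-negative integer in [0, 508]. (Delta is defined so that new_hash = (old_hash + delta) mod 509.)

Delta formula: (val(new) - val(old)) * B^(n-1-k) mod M
  val('i') - val('j') = 9 - 10 = -1
  B^(n-1-k) = 3^1 mod 509 = 3
  Delta = -1 * 3 mod 509 = 506

Answer: 506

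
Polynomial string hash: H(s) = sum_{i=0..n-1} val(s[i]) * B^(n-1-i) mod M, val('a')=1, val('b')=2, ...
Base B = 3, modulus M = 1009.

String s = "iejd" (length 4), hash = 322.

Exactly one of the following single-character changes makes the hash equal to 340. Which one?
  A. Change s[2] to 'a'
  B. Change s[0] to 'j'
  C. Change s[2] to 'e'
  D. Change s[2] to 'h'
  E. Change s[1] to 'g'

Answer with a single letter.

Option A: s[2]='j'->'a', delta=(1-10)*3^1 mod 1009 = 982, hash=322+982 mod 1009 = 295
Option B: s[0]='i'->'j', delta=(10-9)*3^3 mod 1009 = 27, hash=322+27 mod 1009 = 349
Option C: s[2]='j'->'e', delta=(5-10)*3^1 mod 1009 = 994, hash=322+994 mod 1009 = 307
Option D: s[2]='j'->'h', delta=(8-10)*3^1 mod 1009 = 1003, hash=322+1003 mod 1009 = 316
Option E: s[1]='e'->'g', delta=(7-5)*3^2 mod 1009 = 18, hash=322+18 mod 1009 = 340 <-- target

Answer: E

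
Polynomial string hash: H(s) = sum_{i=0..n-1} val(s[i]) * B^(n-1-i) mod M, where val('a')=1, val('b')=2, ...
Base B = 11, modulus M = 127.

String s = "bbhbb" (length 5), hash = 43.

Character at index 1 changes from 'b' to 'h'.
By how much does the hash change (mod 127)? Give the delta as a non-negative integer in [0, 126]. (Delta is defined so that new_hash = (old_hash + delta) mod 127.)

Delta formula: (val(new) - val(old)) * B^(n-1-k) mod M
  val('h') - val('b') = 8 - 2 = 6
  B^(n-1-k) = 11^3 mod 127 = 61
  Delta = 6 * 61 mod 127 = 112

Answer: 112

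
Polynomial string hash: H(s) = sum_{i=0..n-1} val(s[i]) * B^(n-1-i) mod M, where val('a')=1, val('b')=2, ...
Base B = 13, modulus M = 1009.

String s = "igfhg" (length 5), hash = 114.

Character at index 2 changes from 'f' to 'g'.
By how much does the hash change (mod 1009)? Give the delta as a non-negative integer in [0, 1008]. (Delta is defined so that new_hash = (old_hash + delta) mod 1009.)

Delta formula: (val(new) - val(old)) * B^(n-1-k) mod M
  val('g') - val('f') = 7 - 6 = 1
  B^(n-1-k) = 13^2 mod 1009 = 169
  Delta = 1 * 169 mod 1009 = 169

Answer: 169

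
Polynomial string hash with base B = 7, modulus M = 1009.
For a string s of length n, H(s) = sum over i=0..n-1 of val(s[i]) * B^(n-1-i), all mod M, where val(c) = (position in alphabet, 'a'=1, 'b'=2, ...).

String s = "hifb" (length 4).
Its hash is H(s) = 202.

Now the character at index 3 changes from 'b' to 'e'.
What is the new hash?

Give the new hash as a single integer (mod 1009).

val('b') = 2, val('e') = 5
Position k = 3, exponent = n-1-k = 0
B^0 mod M = 7^0 mod 1009 = 1
Delta = (5 - 2) * 1 mod 1009 = 3
New hash = (202 + 3) mod 1009 = 205

Answer: 205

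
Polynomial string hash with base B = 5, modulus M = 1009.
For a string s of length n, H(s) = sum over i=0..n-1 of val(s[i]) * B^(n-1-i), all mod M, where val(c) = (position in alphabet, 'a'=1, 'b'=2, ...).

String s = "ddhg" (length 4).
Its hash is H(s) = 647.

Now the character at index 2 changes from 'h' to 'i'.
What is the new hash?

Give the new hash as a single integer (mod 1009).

Answer: 652

Derivation:
val('h') = 8, val('i') = 9
Position k = 2, exponent = n-1-k = 1
B^1 mod M = 5^1 mod 1009 = 5
Delta = (9 - 8) * 5 mod 1009 = 5
New hash = (647 + 5) mod 1009 = 652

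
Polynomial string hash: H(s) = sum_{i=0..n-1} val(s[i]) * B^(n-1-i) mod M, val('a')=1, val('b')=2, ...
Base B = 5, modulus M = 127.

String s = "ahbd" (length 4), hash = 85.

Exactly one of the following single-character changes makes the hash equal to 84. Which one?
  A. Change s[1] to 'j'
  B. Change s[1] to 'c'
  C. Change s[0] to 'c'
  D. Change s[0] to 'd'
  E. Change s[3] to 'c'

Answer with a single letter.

Answer: E

Derivation:
Option A: s[1]='h'->'j', delta=(10-8)*5^2 mod 127 = 50, hash=85+50 mod 127 = 8
Option B: s[1]='h'->'c', delta=(3-8)*5^2 mod 127 = 2, hash=85+2 mod 127 = 87
Option C: s[0]='a'->'c', delta=(3-1)*5^3 mod 127 = 123, hash=85+123 mod 127 = 81
Option D: s[0]='a'->'d', delta=(4-1)*5^3 mod 127 = 121, hash=85+121 mod 127 = 79
Option E: s[3]='d'->'c', delta=(3-4)*5^0 mod 127 = 126, hash=85+126 mod 127 = 84 <-- target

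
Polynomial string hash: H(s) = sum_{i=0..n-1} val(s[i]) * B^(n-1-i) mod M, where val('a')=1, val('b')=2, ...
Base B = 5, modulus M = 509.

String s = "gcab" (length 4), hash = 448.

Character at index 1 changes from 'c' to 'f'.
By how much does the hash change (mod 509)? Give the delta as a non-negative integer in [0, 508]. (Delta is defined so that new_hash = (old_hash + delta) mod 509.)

Answer: 75

Derivation:
Delta formula: (val(new) - val(old)) * B^(n-1-k) mod M
  val('f') - val('c') = 6 - 3 = 3
  B^(n-1-k) = 5^2 mod 509 = 25
  Delta = 3 * 25 mod 509 = 75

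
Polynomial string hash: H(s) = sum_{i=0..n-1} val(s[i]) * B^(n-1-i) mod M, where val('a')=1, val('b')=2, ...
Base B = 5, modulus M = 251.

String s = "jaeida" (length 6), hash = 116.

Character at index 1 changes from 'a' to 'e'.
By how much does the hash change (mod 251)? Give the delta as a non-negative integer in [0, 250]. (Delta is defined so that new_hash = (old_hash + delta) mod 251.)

Answer: 241

Derivation:
Delta formula: (val(new) - val(old)) * B^(n-1-k) mod M
  val('e') - val('a') = 5 - 1 = 4
  B^(n-1-k) = 5^4 mod 251 = 123
  Delta = 4 * 123 mod 251 = 241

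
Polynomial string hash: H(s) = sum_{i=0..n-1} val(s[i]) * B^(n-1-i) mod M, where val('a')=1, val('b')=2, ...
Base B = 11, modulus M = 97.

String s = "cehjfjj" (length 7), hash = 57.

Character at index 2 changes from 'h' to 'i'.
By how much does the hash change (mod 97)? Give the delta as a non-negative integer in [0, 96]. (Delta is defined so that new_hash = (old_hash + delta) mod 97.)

Delta formula: (val(new) - val(old)) * B^(n-1-k) mod M
  val('i') - val('h') = 9 - 8 = 1
  B^(n-1-k) = 11^4 mod 97 = 91
  Delta = 1 * 91 mod 97 = 91

Answer: 91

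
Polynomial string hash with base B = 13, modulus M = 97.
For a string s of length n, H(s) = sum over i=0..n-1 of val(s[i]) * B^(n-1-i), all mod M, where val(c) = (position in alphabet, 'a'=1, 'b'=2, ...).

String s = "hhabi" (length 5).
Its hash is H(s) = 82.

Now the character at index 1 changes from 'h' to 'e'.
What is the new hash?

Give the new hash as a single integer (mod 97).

val('h') = 8, val('e') = 5
Position k = 1, exponent = n-1-k = 3
B^3 mod M = 13^3 mod 97 = 63
Delta = (5 - 8) * 63 mod 97 = 5
New hash = (82 + 5) mod 97 = 87

Answer: 87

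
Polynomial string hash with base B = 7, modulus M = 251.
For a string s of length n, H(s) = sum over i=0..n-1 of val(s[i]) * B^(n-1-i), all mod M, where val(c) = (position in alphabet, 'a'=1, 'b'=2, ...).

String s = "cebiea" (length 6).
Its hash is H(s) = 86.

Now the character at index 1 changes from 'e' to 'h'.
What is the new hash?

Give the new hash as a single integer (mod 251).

Answer: 10

Derivation:
val('e') = 5, val('h') = 8
Position k = 1, exponent = n-1-k = 4
B^4 mod M = 7^4 mod 251 = 142
Delta = (8 - 5) * 142 mod 251 = 175
New hash = (86 + 175) mod 251 = 10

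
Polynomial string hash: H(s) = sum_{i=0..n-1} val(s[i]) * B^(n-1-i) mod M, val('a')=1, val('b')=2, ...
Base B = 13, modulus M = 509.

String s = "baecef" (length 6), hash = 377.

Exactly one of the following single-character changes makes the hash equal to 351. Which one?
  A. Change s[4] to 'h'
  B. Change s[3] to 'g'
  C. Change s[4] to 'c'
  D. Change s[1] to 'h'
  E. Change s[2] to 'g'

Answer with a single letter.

Answer: C

Derivation:
Option A: s[4]='e'->'h', delta=(8-5)*13^1 mod 509 = 39, hash=377+39 mod 509 = 416
Option B: s[3]='c'->'g', delta=(7-3)*13^2 mod 509 = 167, hash=377+167 mod 509 = 35
Option C: s[4]='e'->'c', delta=(3-5)*13^1 mod 509 = 483, hash=377+483 mod 509 = 351 <-- target
Option D: s[1]='a'->'h', delta=(8-1)*13^4 mod 509 = 399, hash=377+399 mod 509 = 267
Option E: s[2]='e'->'g', delta=(7-5)*13^3 mod 509 = 322, hash=377+322 mod 509 = 190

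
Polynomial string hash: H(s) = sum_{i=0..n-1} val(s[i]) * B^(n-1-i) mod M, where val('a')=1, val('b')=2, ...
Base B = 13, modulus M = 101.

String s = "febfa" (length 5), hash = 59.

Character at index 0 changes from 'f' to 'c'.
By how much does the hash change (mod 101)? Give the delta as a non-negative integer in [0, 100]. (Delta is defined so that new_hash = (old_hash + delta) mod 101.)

Delta formula: (val(new) - val(old)) * B^(n-1-k) mod M
  val('c') - val('f') = 3 - 6 = -3
  B^(n-1-k) = 13^4 mod 101 = 79
  Delta = -3 * 79 mod 101 = 66

Answer: 66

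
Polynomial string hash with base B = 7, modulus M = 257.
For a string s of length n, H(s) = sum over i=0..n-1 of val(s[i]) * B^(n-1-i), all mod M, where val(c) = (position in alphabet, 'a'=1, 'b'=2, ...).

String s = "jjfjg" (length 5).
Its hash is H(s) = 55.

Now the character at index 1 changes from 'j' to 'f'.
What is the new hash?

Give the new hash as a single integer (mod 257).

Answer: 225

Derivation:
val('j') = 10, val('f') = 6
Position k = 1, exponent = n-1-k = 3
B^3 mod M = 7^3 mod 257 = 86
Delta = (6 - 10) * 86 mod 257 = 170
New hash = (55 + 170) mod 257 = 225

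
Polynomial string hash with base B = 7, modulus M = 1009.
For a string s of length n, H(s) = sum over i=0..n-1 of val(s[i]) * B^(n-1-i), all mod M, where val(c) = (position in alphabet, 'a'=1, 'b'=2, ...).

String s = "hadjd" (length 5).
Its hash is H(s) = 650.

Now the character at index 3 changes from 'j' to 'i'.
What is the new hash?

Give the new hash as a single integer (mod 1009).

Answer: 643

Derivation:
val('j') = 10, val('i') = 9
Position k = 3, exponent = n-1-k = 1
B^1 mod M = 7^1 mod 1009 = 7
Delta = (9 - 10) * 7 mod 1009 = 1002
New hash = (650 + 1002) mod 1009 = 643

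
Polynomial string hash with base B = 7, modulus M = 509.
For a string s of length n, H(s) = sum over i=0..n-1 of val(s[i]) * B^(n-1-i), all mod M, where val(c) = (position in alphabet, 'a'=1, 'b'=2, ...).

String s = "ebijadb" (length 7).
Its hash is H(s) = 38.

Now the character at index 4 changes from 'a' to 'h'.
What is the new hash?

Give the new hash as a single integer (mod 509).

Answer: 381

Derivation:
val('a') = 1, val('h') = 8
Position k = 4, exponent = n-1-k = 2
B^2 mod M = 7^2 mod 509 = 49
Delta = (8 - 1) * 49 mod 509 = 343
New hash = (38 + 343) mod 509 = 381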